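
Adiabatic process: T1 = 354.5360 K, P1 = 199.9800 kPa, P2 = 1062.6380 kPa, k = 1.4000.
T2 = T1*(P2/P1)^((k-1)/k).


(k-1)/k = 0.2857
(P2/P1)^exp = 1.6116
T2 = 354.5360 * 1.6116 = 571.3696 K

571.3696 K


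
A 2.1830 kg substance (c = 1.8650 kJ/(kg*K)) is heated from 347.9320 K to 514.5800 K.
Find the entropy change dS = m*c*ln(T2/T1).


T2/T1 = 1.4790
ln(T2/T1) = 0.3913
dS = 2.1830 * 1.8650 * 0.3913 = 1.5933 kJ/K

1.5933 kJ/K


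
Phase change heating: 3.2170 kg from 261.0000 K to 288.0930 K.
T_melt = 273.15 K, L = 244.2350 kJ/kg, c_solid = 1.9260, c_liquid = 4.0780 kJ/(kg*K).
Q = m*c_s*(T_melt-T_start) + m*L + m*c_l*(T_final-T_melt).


Q1 (sensible, solid) = 3.2170 * 1.9260 * 12.1500 = 75.2807 kJ
Q2 (latent) = 3.2170 * 244.2350 = 785.7040 kJ
Q3 (sensible, liquid) = 3.2170 * 4.0780 * 14.9430 = 196.0361 kJ
Q_total = 1057.0208 kJ

1057.0208 kJ


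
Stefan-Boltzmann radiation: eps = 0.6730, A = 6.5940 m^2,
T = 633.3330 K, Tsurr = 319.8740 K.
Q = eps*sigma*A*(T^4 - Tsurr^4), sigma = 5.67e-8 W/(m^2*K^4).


T^4 = 1.6089e+11
Tsurr^4 = 1.0469e+10
Q = 0.6730 * 5.67e-8 * 6.5940 * 1.5042e+11 = 37848.9800 W

37848.9800 W


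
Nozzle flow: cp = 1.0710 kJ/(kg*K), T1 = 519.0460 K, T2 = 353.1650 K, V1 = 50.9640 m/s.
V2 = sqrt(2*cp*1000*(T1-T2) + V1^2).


dT = 165.8810 K
2*cp*1000*dT = 355317.1020
V1^2 = 2597.3293
V2 = sqrt(357914.4313) = 598.2595 m/s

598.2595 m/s


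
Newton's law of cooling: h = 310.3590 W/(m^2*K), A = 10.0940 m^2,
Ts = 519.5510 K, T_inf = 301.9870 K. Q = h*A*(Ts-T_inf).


dT = 217.5640 K
Q = 310.3590 * 10.0940 * 217.5640 = 681576.6116 W

681576.6116 W


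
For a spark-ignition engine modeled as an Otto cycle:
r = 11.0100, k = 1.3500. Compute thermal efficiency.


r^(k-1) = 2.3154
eta = 1 - 1/2.3154 = 0.5681 = 56.8109%

56.8109%


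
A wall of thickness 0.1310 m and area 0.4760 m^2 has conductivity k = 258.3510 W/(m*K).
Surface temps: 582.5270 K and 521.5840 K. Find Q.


dT = 60.9430 K
Q = 258.3510 * 0.4760 * 60.9430 / 0.1310 = 57209.6951 W

57209.6951 W


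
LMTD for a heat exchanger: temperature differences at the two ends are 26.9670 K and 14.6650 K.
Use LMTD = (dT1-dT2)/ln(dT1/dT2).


dT1/dT2 = 1.8389
ln(dT1/dT2) = 0.6092
LMTD = 12.3020 / 0.6092 = 20.1953 K

20.1953 K


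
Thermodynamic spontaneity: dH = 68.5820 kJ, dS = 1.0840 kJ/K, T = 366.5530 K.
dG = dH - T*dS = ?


T*dS = 366.5530 * 1.0840 = 397.3435 kJ
dG = 68.5820 - 397.3435 = -328.7615 kJ (spontaneous)

dG = -328.7615 kJ, spontaneous


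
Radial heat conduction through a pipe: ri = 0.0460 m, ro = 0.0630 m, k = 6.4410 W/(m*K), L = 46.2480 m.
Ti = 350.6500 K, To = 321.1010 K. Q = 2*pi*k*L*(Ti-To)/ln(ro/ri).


dT = 29.5490 K
ln(ro/ri) = 0.3145
Q = 2*pi*6.4410*46.2480*29.5490 / 0.3145 = 175856.1144 W

175856.1144 W


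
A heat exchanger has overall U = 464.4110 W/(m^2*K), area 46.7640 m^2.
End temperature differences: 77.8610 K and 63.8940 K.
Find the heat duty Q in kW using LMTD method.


LMTD = 70.6475 K
Q = 464.4110 * 46.7640 * 70.6475 = 1534303.2916 W = 1534.3033 kW

1534.3033 kW


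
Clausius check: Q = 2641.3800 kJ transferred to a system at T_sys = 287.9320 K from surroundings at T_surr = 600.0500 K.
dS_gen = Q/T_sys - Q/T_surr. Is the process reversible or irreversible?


dS_sys = 2641.3800/287.9320 = 9.1736 kJ/K
dS_surr = -2641.3800/600.0500 = -4.4019 kJ/K
dS_gen = 9.1736 - 4.4019 = 4.7717 kJ/K (irreversible)

dS_gen = 4.7717 kJ/K, irreversible


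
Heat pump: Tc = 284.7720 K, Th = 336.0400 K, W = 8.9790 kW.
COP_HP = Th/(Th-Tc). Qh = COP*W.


COP = 336.0400 / 51.2680 = 6.5546
Qh = 6.5546 * 8.9790 = 58.8535 kW

COP = 6.5546, Qh = 58.8535 kW


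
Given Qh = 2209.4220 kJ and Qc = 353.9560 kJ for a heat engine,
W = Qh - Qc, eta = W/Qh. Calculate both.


W = 2209.4220 - 353.9560 = 1855.4660 kJ
eta = 1855.4660 / 2209.4220 = 0.8398 = 83.9797%

W = 1855.4660 kJ, eta = 83.9797%


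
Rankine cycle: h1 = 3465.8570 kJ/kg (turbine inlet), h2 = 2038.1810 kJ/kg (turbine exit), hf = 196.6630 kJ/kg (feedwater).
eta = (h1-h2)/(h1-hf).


W = 1427.6760 kJ/kg
Q_in = 3269.1940 kJ/kg
eta = 0.4367 = 43.6706%

eta = 43.6706%


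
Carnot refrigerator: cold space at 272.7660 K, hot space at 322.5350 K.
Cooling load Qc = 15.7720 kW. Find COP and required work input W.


COP = 272.7660 / 49.7690 = 5.4806
W = 15.7720 / 5.4806 = 2.8778 kW

COP = 5.4806, W = 2.8778 kW


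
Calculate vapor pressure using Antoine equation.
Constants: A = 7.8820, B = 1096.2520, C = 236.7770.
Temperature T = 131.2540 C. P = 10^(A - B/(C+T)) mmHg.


C+T = 368.0310
B/(C+T) = 2.9787
log10(P) = 7.8820 - 2.9787 = 4.9033
P = 10^4.9033 = 80039.6665 mmHg

80039.6665 mmHg


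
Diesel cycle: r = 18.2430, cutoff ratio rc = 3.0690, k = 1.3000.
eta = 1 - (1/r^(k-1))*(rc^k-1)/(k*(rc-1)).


r^(k-1) = 2.3896
rc^k = 4.2963
eta = 0.4871 = 48.7144%

48.7144%


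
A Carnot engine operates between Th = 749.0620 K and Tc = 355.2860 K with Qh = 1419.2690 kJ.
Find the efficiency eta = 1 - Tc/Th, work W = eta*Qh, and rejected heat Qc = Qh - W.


eta = 1 - 355.2860/749.0620 = 0.5257
W = 0.5257 * 1419.2690 = 746.0985 kJ
Qc = 1419.2690 - 746.0985 = 673.1705 kJ

eta = 52.5692%, W = 746.0985 kJ, Qc = 673.1705 kJ


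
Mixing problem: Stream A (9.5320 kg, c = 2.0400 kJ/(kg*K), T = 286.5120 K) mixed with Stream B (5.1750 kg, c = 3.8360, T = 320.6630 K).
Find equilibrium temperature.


num = 11936.8835
den = 39.2966
Tf = 303.7639 K

303.7639 K


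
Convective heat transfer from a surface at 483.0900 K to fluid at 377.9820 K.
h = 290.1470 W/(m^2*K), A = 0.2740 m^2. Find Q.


dT = 105.1080 K
Q = 290.1470 * 0.2740 * 105.1080 = 8356.1152 W

8356.1152 W


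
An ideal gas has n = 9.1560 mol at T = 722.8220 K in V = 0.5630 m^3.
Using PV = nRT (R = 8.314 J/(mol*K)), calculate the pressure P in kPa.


P = nRT/V = 9.1560 * 8.314 * 722.8220 / 0.5630
= 55023.3675 / 0.5630 = 97732.4468 Pa = 97.7324 kPa

97.7324 kPa


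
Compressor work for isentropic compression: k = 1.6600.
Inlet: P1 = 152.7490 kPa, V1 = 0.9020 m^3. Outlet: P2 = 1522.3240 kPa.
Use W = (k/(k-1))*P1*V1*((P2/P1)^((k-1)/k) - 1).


(k-1)/k = 0.3976
(P2/P1)^exp = 2.4946
W = 2.5152 * 152.7490 * 0.9020 * (2.4946 - 1) = 517.9425 kJ

517.9425 kJ


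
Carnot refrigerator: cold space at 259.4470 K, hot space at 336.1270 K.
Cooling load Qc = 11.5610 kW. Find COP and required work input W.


COP = 259.4470 / 76.6800 = 3.3835
W = 11.5610 / 3.3835 = 3.4169 kW

COP = 3.3835, W = 3.4169 kW


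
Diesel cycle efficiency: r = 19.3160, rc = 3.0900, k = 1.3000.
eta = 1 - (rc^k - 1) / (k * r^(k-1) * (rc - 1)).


r^(k-1) = 2.4309
rc^k = 4.3346
eta = 0.4951 = 49.5135%

49.5135%


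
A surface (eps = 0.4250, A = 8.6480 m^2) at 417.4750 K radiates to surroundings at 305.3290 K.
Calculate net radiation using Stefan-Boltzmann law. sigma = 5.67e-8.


T^4 = 3.0375e+10
Tsurr^4 = 8.6910e+09
Q = 0.4250 * 5.67e-8 * 8.6480 * 2.1684e+10 = 4518.9125 W

4518.9125 W


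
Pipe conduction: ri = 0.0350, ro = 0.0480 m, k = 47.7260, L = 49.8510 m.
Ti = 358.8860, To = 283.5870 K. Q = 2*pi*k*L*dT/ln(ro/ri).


dT = 75.2990 K
ln(ro/ri) = 0.3159
Q = 2*pi*47.7260*49.8510*75.2990 / 0.3159 = 3563797.7706 W

3563797.7706 W


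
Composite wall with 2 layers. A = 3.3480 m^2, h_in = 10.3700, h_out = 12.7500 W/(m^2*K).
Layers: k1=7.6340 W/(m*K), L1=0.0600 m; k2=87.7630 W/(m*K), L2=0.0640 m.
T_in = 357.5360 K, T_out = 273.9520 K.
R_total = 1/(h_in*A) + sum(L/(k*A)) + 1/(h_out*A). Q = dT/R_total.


R_conv_in = 1/(10.3700*3.3480) = 0.0288
R_1 = 0.0600/(7.6340*3.3480) = 0.0023
R_2 = 0.0640/(87.7630*3.3480) = 0.0002
R_conv_out = 1/(12.7500*3.3480) = 0.0234
R_total = 0.0548 K/W
Q = 83.5840 / 0.0548 = 1525.4068 W

R_total = 0.0548 K/W, Q = 1525.4068 W


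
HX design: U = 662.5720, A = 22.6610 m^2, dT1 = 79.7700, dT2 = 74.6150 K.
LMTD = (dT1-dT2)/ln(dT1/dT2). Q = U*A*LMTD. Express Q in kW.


LMTD = 77.1638 K
Q = 662.5720 * 22.6610 * 77.1638 = 1158579.3287 W = 1158.5793 kW

1158.5793 kW


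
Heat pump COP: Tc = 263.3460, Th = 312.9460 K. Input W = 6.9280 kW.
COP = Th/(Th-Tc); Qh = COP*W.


COP = 312.9460 / 49.6000 = 6.3094
Qh = 6.3094 * 6.9280 = 43.7115 kW

COP = 6.3094, Qh = 43.7115 kW


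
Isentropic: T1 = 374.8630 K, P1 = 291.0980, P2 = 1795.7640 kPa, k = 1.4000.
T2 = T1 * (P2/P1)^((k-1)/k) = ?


(k-1)/k = 0.2857
(P2/P1)^exp = 1.6818
T2 = 374.8630 * 1.6818 = 630.4445 K

630.4445 K


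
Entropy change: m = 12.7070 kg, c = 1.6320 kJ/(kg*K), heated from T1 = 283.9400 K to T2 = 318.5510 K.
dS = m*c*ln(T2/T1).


T2/T1 = 1.1219
ln(T2/T1) = 0.1150
dS = 12.7070 * 1.6320 * 0.1150 = 2.3853 kJ/K

2.3853 kJ/K


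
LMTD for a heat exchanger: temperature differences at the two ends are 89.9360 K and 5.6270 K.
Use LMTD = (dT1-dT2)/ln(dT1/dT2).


dT1/dT2 = 15.9829
ln(dT1/dT2) = 2.7715
LMTD = 84.3090 / 2.7715 = 30.4197 K

30.4197 K


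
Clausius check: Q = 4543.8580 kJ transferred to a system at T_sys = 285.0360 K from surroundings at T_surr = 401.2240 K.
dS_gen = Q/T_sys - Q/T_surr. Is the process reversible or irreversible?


dS_sys = 4543.8580/285.0360 = 15.9413 kJ/K
dS_surr = -4543.8580/401.2240 = -11.3250 kJ/K
dS_gen = 15.9413 - 11.3250 = 4.6164 kJ/K (irreversible)

dS_gen = 4.6164 kJ/K, irreversible


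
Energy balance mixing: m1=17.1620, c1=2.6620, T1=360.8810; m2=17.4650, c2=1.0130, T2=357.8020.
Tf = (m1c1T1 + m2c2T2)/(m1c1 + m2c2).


num = 22817.1856
den = 63.3773
Tf = 360.0215 K

360.0215 K


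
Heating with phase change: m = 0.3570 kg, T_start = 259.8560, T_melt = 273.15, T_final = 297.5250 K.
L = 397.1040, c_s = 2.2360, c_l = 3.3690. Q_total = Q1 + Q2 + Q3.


Q1 (sensible, solid) = 0.3570 * 2.2360 * 13.2940 = 10.6120 kJ
Q2 (latent) = 0.3570 * 397.1040 = 141.7661 kJ
Q3 (sensible, liquid) = 0.3570 * 3.3690 * 24.3750 = 29.3166 kJ
Q_total = 181.6947 kJ

181.6947 kJ


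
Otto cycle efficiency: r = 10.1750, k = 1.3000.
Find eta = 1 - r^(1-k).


r^(k-1) = 2.0057
eta = 1 - 1/2.0057 = 0.5014 = 50.1414%

50.1414%


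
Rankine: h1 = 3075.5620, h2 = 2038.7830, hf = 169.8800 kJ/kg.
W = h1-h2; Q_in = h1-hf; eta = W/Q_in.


W = 1036.7790 kJ/kg
Q_in = 2905.6820 kJ/kg
eta = 0.3568 = 35.6811%

eta = 35.6811%


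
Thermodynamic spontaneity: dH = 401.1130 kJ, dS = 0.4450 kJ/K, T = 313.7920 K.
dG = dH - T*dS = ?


T*dS = 313.7920 * 0.4450 = 139.6374 kJ
dG = 401.1130 - 139.6374 = 261.4756 kJ (non-spontaneous)

dG = 261.4756 kJ, non-spontaneous


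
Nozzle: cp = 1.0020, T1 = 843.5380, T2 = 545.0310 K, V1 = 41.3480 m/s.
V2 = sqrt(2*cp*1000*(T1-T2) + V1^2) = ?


dT = 298.5070 K
2*cp*1000*dT = 598208.0280
V1^2 = 1709.6571
V2 = sqrt(599917.6851) = 774.5435 m/s

774.5435 m/s


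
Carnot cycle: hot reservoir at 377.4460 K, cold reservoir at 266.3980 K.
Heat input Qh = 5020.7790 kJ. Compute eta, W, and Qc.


eta = 1 - 266.3980/377.4460 = 0.2942
W = 0.2942 * 5020.7790 = 1477.1582 kJ
Qc = 5020.7790 - 1477.1582 = 3543.6208 kJ

eta = 29.4209%, W = 1477.1582 kJ, Qc = 3543.6208 kJ


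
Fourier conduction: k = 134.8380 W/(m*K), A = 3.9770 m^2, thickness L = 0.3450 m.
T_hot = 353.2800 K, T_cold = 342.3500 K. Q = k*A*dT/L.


dT = 10.9300 K
Q = 134.8380 * 3.9770 * 10.9300 / 0.3450 = 16989.0447 W

16989.0447 W


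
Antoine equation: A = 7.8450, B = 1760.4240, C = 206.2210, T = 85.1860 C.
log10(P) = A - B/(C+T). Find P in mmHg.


C+T = 291.4070
B/(C+T) = 6.0411
log10(P) = 7.8450 - 6.0411 = 1.8039
P = 10^1.8039 = 63.6623 mmHg

63.6623 mmHg


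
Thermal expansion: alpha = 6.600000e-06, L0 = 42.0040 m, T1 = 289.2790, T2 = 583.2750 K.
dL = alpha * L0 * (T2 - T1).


dT = 293.9960 K
dL = 6.600000e-06 * 42.0040 * 293.9960 = 0.081503 m
L_final = 42.085503 m

dL = 0.081503 m


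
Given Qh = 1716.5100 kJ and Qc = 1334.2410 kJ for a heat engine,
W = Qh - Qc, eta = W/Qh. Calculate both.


W = 1716.5100 - 1334.2410 = 382.2690 kJ
eta = 382.2690 / 1716.5100 = 0.2227 = 22.2701%

W = 382.2690 kJ, eta = 22.2701%


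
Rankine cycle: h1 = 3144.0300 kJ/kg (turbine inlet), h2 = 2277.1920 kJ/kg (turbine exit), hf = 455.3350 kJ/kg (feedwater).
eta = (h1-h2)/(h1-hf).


W = 866.8380 kJ/kg
Q_in = 2688.6950 kJ/kg
eta = 0.3224 = 32.2401%

eta = 32.2401%


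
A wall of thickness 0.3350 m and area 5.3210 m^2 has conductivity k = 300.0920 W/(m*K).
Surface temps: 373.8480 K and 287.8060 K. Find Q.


dT = 86.0420 K
Q = 300.0920 * 5.3210 * 86.0420 / 0.3350 = 410122.2833 W

410122.2833 W


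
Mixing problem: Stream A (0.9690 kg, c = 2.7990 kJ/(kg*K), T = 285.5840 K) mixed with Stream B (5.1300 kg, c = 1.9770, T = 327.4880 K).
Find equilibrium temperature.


num = 4095.9563
den = 12.8542
Tf = 318.6463 K

318.6463 K


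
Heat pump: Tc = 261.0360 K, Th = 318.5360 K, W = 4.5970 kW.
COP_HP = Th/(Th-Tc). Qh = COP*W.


COP = 318.5360 / 57.5000 = 5.5398
Qh = 5.5398 * 4.5970 = 25.4663 kW

COP = 5.5398, Qh = 25.4663 kW


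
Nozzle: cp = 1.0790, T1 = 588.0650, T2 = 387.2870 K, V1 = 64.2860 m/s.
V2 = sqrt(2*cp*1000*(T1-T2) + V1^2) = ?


dT = 200.7780 K
2*cp*1000*dT = 433278.9240
V1^2 = 4132.6898
V2 = sqrt(437411.6138) = 661.3710 m/s

661.3710 m/s


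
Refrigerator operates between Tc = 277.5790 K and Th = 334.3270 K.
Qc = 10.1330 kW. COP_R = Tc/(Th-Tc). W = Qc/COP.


COP = 277.5790 / 56.7480 = 4.8914
W = 10.1330 / 4.8914 = 2.0716 kW

COP = 4.8914, W = 2.0716 kW


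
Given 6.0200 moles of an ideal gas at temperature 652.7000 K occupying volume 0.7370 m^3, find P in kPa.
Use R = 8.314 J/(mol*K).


P = nRT/V = 6.0200 * 8.314 * 652.7000 / 0.7370
= 32667.8178 / 0.7370 = 44325.3972 Pa = 44.3254 kPa

44.3254 kPa


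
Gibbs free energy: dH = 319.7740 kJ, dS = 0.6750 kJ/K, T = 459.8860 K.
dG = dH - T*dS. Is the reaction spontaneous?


T*dS = 459.8860 * 0.6750 = 310.4231 kJ
dG = 319.7740 - 310.4231 = 9.3509 kJ (non-spontaneous)

dG = 9.3509 kJ, non-spontaneous


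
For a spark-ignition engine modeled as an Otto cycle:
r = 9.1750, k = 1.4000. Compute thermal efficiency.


r^(k-1) = 2.4268
eta = 1 - 1/2.4268 = 0.5879 = 58.7943%

58.7943%


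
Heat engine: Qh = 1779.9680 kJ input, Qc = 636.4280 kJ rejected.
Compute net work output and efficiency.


W = 1779.9680 - 636.4280 = 1143.5400 kJ
eta = 1143.5400 / 1779.9680 = 0.6424 = 64.2450%

W = 1143.5400 kJ, eta = 64.2450%


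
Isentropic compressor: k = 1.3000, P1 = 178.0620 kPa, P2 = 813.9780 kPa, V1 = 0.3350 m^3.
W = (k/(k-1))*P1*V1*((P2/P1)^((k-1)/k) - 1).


(k-1)/k = 0.2308
(P2/P1)^exp = 1.4201
W = 4.3333 * 178.0620 * 0.3350 * (1.4201 - 1) = 108.5888 kJ

108.5888 kJ


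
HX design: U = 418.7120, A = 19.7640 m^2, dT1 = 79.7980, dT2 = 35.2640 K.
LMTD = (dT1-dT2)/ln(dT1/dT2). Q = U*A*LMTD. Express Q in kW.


LMTD = 54.5335 K
Q = 418.7120 * 19.7640 * 54.5335 = 451287.7324 W = 451.2877 kW

451.2877 kW


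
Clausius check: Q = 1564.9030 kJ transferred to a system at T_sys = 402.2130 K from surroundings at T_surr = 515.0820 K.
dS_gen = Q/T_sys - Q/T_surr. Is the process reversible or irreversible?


dS_sys = 1564.9030/402.2130 = 3.8907 kJ/K
dS_surr = -1564.9030/515.0820 = -3.0382 kJ/K
dS_gen = 3.8907 - 3.0382 = 0.8526 kJ/K (irreversible)

dS_gen = 0.8526 kJ/K, irreversible


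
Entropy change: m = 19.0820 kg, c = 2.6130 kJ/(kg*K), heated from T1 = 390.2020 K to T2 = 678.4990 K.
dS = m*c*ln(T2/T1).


T2/T1 = 1.7388
ln(T2/T1) = 0.5532
dS = 19.0820 * 2.6130 * 0.5532 = 27.5842 kJ/K

27.5842 kJ/K


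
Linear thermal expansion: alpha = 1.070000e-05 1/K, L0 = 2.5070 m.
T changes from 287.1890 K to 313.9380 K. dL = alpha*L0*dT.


dT = 26.7490 K
dL = 1.070000e-05 * 2.5070 * 26.7490 = 0.000718 m
L_final = 2.507718 m

dL = 0.000718 m


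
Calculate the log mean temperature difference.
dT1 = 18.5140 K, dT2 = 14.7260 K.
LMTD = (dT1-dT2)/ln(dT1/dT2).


dT1/dT2 = 1.2572
ln(dT1/dT2) = 0.2289
LMTD = 3.7880 / 0.2289 = 16.5478 K

16.5478 K


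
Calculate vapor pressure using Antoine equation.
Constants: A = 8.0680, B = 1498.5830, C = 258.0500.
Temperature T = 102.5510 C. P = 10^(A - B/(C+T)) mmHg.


C+T = 360.6010
B/(C+T) = 4.1558
log10(P) = 8.0680 - 4.1558 = 3.9122
P = 10^3.9122 = 8169.7226 mmHg

8169.7226 mmHg


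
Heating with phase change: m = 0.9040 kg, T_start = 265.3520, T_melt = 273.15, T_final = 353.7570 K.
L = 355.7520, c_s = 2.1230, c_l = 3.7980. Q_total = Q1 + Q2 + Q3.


Q1 (sensible, solid) = 0.9040 * 2.1230 * 7.7980 = 14.9659 kJ
Q2 (latent) = 0.9040 * 355.7520 = 321.5998 kJ
Q3 (sensible, liquid) = 0.9040 * 3.7980 * 80.6070 = 276.7554 kJ
Q_total = 613.3211 kJ

613.3211 kJ


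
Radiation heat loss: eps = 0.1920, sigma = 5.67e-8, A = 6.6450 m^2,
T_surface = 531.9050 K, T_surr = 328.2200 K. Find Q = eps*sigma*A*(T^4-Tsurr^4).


T^4 = 8.0045e+10
Tsurr^4 = 1.1605e+10
Q = 0.1920 * 5.67e-8 * 6.6450 * 6.8440e+10 = 4950.9571 W

4950.9571 W


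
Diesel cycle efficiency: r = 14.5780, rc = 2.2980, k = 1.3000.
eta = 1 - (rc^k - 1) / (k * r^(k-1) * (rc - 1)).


r^(k-1) = 2.2341
rc^k = 2.9495
eta = 0.4829 = 48.2863%

48.2863%


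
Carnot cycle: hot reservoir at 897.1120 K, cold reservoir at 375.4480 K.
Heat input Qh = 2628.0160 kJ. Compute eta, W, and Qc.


eta = 1 - 375.4480/897.1120 = 0.5815
W = 0.5815 * 2628.0160 = 1528.1719 kJ
Qc = 2628.0160 - 1528.1719 = 1099.8441 kJ

eta = 58.1493%, W = 1528.1719 kJ, Qc = 1099.8441 kJ


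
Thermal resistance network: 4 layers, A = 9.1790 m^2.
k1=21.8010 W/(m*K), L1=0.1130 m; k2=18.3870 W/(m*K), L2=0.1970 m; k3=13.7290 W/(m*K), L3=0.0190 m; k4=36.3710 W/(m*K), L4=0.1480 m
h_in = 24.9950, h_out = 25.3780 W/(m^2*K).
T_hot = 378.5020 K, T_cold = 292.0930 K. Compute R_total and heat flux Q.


R_conv_in = 1/(24.9950*9.1790) = 0.0044
R_1 = 0.1130/(21.8010*9.1790) = 0.0006
R_2 = 0.1970/(18.3870*9.1790) = 0.0012
R_3 = 0.0190/(13.7290*9.1790) = 0.0002
R_4 = 0.1480/(36.3710*9.1790) = 0.0004
R_conv_out = 1/(25.3780*9.1790) = 0.0043
R_total = 0.0110 K/W
Q = 86.4090 / 0.0110 = 7871.4499 W

R_total = 0.0110 K/W, Q = 7871.4499 W


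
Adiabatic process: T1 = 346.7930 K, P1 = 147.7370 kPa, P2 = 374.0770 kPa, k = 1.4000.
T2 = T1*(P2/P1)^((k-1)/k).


(k-1)/k = 0.2857
(P2/P1)^exp = 1.3040
T2 = 346.7930 * 1.3040 = 452.2181 K

452.2181 K


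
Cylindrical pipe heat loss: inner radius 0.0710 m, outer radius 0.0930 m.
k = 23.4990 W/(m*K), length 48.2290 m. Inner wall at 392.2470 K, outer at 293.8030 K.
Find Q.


dT = 98.4440 K
ln(ro/ri) = 0.2699
Q = 2*pi*23.4990*48.2290*98.4440 / 0.2699 = 2597121.7598 W

2597121.7598 W


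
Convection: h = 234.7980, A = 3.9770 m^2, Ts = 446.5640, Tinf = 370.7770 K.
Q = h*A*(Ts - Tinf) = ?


dT = 75.7870 K
Q = 234.7980 * 3.9770 * 75.7870 = 70769.2675 W

70769.2675 W


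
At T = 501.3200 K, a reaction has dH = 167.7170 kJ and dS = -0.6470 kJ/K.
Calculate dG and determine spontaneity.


T*dS = 501.3200 * -0.6470 = -324.3540 kJ
dG = 167.7170 + 324.3540 = 492.0710 kJ (non-spontaneous)

dG = 492.0710 kJ, non-spontaneous


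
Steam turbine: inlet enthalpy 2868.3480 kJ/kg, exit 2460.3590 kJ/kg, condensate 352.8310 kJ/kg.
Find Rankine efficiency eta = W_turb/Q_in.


W = 407.9890 kJ/kg
Q_in = 2515.5170 kJ/kg
eta = 0.1622 = 16.2189%

eta = 16.2189%


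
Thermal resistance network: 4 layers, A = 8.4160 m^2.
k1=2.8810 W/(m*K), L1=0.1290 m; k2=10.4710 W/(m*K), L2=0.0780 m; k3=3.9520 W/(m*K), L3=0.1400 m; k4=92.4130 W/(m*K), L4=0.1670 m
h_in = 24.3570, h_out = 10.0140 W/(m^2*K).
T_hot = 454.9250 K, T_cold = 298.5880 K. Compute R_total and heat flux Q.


R_conv_in = 1/(24.3570*8.4160) = 0.0049
R_1 = 0.1290/(2.8810*8.4160) = 0.0053
R_2 = 0.0780/(10.4710*8.4160) = 0.0009
R_3 = 0.1400/(3.9520*8.4160) = 0.0042
R_4 = 0.1670/(92.4130*8.4160) = 0.0002
R_conv_out = 1/(10.0140*8.4160) = 0.0119
R_total = 0.0274 K/W
Q = 156.3370 / 0.0274 = 5711.2970 W

R_total = 0.0274 K/W, Q = 5711.2970 W


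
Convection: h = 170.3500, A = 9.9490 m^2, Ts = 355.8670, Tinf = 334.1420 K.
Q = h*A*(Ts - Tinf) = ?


dT = 21.7250 K
Q = 170.3500 * 9.9490 * 21.7250 = 36819.7940 W

36819.7940 W


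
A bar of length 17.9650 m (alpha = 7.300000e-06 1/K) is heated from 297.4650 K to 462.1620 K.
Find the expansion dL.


dT = 164.6970 K
dL = 7.300000e-06 * 17.9650 * 164.6970 = 0.021599 m
L_final = 17.986599 m

dL = 0.021599 m


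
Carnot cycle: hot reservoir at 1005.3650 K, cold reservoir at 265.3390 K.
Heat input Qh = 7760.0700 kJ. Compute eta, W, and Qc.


eta = 1 - 265.3390/1005.3650 = 0.7361
W = 0.7361 * 7760.0700 = 5712.0086 kJ
Qc = 7760.0700 - 5712.0086 = 2048.0614 kJ

eta = 73.6077%, W = 5712.0086 kJ, Qc = 2048.0614 kJ


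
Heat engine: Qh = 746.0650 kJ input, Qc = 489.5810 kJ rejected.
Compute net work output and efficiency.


W = 746.0650 - 489.5810 = 256.4840 kJ
eta = 256.4840 / 746.0650 = 0.3438 = 34.3782%

W = 256.4840 kJ, eta = 34.3782%


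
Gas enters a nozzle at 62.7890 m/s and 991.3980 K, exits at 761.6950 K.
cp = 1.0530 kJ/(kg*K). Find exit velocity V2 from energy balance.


dT = 229.7030 K
2*cp*1000*dT = 483754.5180
V1^2 = 3942.4585
V2 = sqrt(487696.9765) = 698.3530 m/s

698.3530 m/s


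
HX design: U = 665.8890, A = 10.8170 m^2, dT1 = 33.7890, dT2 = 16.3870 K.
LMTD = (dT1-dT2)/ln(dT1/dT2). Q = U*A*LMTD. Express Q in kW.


LMTD = 24.0476 K
Q = 665.8890 * 10.8170 * 24.0476 = 173213.2410 W = 173.2132 kW

173.2132 kW


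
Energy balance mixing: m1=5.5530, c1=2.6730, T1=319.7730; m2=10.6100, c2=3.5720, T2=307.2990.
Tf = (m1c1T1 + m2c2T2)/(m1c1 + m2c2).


num = 16392.7449
den = 52.7421
Tf = 310.8095 K

310.8095 K


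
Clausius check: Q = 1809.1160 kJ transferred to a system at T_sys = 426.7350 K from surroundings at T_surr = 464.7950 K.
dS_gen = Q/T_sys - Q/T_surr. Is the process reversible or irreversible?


dS_sys = 1809.1160/426.7350 = 4.2394 kJ/K
dS_surr = -1809.1160/464.7950 = -3.8923 kJ/K
dS_gen = 4.2394 - 3.8923 = 0.3471 kJ/K (irreversible)

dS_gen = 0.3471 kJ/K, irreversible


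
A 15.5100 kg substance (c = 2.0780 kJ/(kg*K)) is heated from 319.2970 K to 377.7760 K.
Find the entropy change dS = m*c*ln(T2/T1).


T2/T1 = 1.1831
ln(T2/T1) = 0.1682
dS = 15.5100 * 2.0780 * 0.1682 = 5.4204 kJ/K

5.4204 kJ/K


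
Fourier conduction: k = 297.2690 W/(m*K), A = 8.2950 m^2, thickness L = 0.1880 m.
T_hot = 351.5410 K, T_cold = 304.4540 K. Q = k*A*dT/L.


dT = 47.0870 K
Q = 297.2690 * 8.2950 * 47.0870 / 0.1880 = 617602.6985 W

617602.6985 W


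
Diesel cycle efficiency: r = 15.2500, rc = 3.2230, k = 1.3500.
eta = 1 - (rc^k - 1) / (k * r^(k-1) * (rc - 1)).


r^(k-1) = 2.5950
rc^k = 4.8546
eta = 0.5051 = 50.5053%

50.5053%


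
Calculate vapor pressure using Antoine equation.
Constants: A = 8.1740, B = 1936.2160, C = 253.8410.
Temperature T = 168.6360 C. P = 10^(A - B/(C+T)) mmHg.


C+T = 422.4770
B/(C+T) = 4.5830
log10(P) = 8.1740 - 4.5830 = 3.5910
P = 10^3.5910 = 3899.3368 mmHg

3899.3368 mmHg


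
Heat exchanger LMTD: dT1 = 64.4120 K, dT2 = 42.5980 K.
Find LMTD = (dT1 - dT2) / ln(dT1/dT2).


dT1/dT2 = 1.5121
ln(dT1/dT2) = 0.4135
LMTD = 21.8140 / 0.4135 = 52.7555 K

52.7555 K


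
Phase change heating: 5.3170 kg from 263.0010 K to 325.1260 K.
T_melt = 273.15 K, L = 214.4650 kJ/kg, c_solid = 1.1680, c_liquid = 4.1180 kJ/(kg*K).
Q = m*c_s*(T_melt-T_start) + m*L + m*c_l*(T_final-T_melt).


Q1 (sensible, solid) = 5.3170 * 1.1680 * 10.1490 = 63.0279 kJ
Q2 (latent) = 5.3170 * 214.4650 = 1140.3104 kJ
Q3 (sensible, liquid) = 5.3170 * 4.1180 * 51.9760 = 1138.0356 kJ
Q_total = 2341.3739 kJ

2341.3739 kJ


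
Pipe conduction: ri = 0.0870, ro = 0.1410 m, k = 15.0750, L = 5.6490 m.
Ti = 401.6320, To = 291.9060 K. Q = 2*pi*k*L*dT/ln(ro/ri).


dT = 109.7260 K
ln(ro/ri) = 0.4829
Q = 2*pi*15.0750*5.6490*109.7260 / 0.4829 = 121591.8545 W

121591.8545 W


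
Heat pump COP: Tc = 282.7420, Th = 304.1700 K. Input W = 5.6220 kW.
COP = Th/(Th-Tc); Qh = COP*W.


COP = 304.1700 / 21.4280 = 14.1950
Qh = 14.1950 * 5.6220 = 79.8042 kW

COP = 14.1950, Qh = 79.8042 kW


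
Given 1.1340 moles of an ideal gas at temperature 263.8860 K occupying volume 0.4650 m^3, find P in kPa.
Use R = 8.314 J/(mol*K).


P = nRT/V = 1.1340 * 8.314 * 263.8860 / 0.4650
= 2487.9373 / 0.4650 = 5350.4027 Pa = 5.3504 kPa

5.3504 kPa


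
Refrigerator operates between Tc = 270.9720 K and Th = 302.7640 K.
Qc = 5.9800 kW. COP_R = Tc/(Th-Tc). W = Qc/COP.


COP = 270.9720 / 31.7920 = 8.5233
W = 5.9800 / 8.5233 = 0.7016 kW

COP = 8.5233, W = 0.7016 kW


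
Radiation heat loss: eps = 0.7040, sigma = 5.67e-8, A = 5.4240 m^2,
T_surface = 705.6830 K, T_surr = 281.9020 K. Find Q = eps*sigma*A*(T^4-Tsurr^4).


T^4 = 2.4799e+11
Tsurr^4 = 6.3153e+09
Q = 0.7040 * 5.67e-8 * 5.4240 * 2.4168e+11 = 52325.2355 W

52325.2355 W


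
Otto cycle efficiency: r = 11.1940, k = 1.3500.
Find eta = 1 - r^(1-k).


r^(k-1) = 2.3289
eta = 1 - 1/2.3289 = 0.5706 = 57.0607%

57.0607%


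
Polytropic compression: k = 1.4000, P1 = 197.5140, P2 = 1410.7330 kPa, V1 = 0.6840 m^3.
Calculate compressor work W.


(k-1)/k = 0.2857
(P2/P1)^exp = 1.7537
W = 3.5000 * 197.5140 * 0.6840 * (1.7537 - 1) = 356.3878 kJ

356.3878 kJ


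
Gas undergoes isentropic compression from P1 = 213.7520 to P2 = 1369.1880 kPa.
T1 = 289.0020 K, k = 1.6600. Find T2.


(k-1)/k = 0.3976
(P2/P1)^exp = 2.0926
T2 = 289.0020 * 2.0926 = 604.7537 K

604.7537 K


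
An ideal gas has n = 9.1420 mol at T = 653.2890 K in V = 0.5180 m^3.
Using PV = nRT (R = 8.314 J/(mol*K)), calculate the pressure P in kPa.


P = nRT/V = 9.1420 * 8.314 * 653.2890 / 0.5180
= 49654.2679 / 0.5180 = 95857.6600 Pa = 95.8577 kPa

95.8577 kPa


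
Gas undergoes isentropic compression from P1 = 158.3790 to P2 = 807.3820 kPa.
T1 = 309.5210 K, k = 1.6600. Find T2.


(k-1)/k = 0.3976
(P2/P1)^exp = 1.9109
T2 = 309.5210 * 1.9109 = 591.4774 K

591.4774 K


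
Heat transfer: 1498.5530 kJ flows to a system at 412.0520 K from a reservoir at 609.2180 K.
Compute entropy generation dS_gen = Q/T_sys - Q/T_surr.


dS_sys = 1498.5530/412.0520 = 3.6368 kJ/K
dS_surr = -1498.5530/609.2180 = -2.4598 kJ/K
dS_gen = 3.6368 - 2.4598 = 1.1770 kJ/K (irreversible)

dS_gen = 1.1770 kJ/K, irreversible


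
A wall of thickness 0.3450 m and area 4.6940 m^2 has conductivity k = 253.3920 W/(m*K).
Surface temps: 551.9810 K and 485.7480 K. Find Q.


dT = 66.2330 K
Q = 253.3920 * 4.6940 * 66.2330 / 0.3450 = 228344.9000 W

228344.9000 W


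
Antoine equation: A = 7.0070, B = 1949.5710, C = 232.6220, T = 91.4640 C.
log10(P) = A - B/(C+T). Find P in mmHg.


C+T = 324.0860
B/(C+T) = 6.0156
log10(P) = 7.0070 - 6.0156 = 0.9914
P = 10^0.9914 = 9.8040 mmHg

9.8040 mmHg


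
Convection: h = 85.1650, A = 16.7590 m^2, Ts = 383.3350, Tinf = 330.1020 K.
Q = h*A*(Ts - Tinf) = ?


dT = 53.2330 K
Q = 85.1650 * 16.7590 * 53.2330 = 75978.4087 W

75978.4087 W


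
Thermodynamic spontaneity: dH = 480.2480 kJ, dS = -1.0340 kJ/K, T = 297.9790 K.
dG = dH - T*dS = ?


T*dS = 297.9790 * -1.0340 = -308.1103 kJ
dG = 480.2480 + 308.1103 = 788.3583 kJ (non-spontaneous)

dG = 788.3583 kJ, non-spontaneous


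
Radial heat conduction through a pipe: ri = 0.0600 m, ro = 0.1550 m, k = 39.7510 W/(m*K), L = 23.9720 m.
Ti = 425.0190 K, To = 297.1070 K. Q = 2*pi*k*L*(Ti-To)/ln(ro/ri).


dT = 127.9120 K
ln(ro/ri) = 0.9491
Q = 2*pi*39.7510*23.9720*127.9120 / 0.9491 = 806938.4504 W

806938.4504 W


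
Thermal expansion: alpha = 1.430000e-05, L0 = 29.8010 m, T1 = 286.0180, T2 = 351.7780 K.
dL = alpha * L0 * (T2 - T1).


dT = 65.7600 K
dL = 1.430000e-05 * 29.8010 * 65.7600 = 0.028024 m
L_final = 29.829024 m

dL = 0.028024 m


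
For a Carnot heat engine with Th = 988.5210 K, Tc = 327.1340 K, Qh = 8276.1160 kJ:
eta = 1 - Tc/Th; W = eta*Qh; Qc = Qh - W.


eta = 1 - 327.1340/988.5210 = 0.6691
W = 0.6691 * 8276.1160 = 5537.2779 kJ
Qc = 8276.1160 - 5537.2779 = 2738.8381 kJ

eta = 66.9067%, W = 5537.2779 kJ, Qc = 2738.8381 kJ


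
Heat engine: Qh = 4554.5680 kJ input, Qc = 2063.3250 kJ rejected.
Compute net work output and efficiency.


W = 4554.5680 - 2063.3250 = 2491.2430 kJ
eta = 2491.2430 / 4554.5680 = 0.5470 = 54.6977%

W = 2491.2430 kJ, eta = 54.6977%


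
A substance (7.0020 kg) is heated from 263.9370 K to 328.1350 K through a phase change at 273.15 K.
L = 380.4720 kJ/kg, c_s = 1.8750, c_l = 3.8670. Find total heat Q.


Q1 (sensible, solid) = 7.0020 * 1.8750 * 9.2130 = 120.9552 kJ
Q2 (latent) = 7.0020 * 380.4720 = 2664.0649 kJ
Q3 (sensible, liquid) = 7.0020 * 3.8670 * 54.9850 = 1488.8142 kJ
Q_total = 4273.8343 kJ

4273.8343 kJ


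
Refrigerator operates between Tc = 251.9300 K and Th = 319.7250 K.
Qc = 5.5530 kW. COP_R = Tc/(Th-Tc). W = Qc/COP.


COP = 251.9300 / 67.7950 = 3.7161
W = 5.5530 / 3.7161 = 1.4943 kW

COP = 3.7161, W = 1.4943 kW


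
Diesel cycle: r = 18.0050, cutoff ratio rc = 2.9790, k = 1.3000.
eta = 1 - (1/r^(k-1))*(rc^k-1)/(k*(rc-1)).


r^(k-1) = 2.3802
rc^k = 4.1332
eta = 0.4883 = 48.8332%

48.8332%


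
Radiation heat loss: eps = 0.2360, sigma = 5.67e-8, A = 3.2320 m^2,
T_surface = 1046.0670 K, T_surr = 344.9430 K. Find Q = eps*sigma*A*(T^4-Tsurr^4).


T^4 = 1.1974e+12
Tsurr^4 = 1.4158e+10
Q = 0.2360 * 5.67e-8 * 3.2320 * 1.1832e+12 = 51172.7645 W

51172.7645 W


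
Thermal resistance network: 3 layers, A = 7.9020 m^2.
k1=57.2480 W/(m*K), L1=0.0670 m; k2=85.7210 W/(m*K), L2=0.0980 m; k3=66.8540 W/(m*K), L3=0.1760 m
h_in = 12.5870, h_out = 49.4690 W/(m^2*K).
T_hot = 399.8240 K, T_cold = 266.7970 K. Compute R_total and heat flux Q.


R_conv_in = 1/(12.5870*7.9020) = 0.0101
R_1 = 0.0670/(57.2480*7.9020) = 0.0001
R_2 = 0.0980/(85.7210*7.9020) = 0.0001
R_3 = 0.1760/(66.8540*7.9020) = 0.0003
R_conv_out = 1/(49.4690*7.9020) = 0.0026
R_total = 0.0132 K/W
Q = 133.0270 / 0.0132 = 10048.7548 W

R_total = 0.0132 K/W, Q = 10048.7548 W


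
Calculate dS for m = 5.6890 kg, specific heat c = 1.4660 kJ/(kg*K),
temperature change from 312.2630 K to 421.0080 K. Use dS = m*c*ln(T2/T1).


T2/T1 = 1.3482
ln(T2/T1) = 0.2988
dS = 5.6890 * 1.4660 * 0.2988 = 2.4921 kJ/K

2.4921 kJ/K


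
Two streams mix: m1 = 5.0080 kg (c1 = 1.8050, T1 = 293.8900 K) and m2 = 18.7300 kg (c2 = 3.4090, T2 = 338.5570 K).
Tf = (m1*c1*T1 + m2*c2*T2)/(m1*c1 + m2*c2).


num = 24273.6584
den = 72.8900
Tf = 333.0176 K

333.0176 K


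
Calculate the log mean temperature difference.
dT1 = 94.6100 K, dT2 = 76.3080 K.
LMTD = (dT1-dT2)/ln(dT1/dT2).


dT1/dT2 = 1.2398
ln(dT1/dT2) = 0.2150
LMTD = 18.3020 / 0.2150 = 85.1314 K

85.1314 K


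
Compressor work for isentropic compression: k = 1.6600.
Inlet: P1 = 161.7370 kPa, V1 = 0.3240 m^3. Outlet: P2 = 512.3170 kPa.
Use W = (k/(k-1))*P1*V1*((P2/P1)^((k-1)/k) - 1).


(k-1)/k = 0.3976
(P2/P1)^exp = 1.5816
W = 2.5152 * 161.7370 * 0.3240 * (1.5816 - 1) = 76.6499 kJ

76.6499 kJ


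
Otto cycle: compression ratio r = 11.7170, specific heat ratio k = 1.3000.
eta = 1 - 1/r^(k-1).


r^(k-1) = 2.0924
eta = 1 - 1/2.0924 = 0.5221 = 52.2080%

52.2080%


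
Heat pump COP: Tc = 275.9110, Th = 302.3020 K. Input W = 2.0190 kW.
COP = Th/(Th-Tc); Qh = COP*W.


COP = 302.3020 / 26.3910 = 11.4547
Qh = 11.4547 * 2.0190 = 23.1271 kW

COP = 11.4547, Qh = 23.1271 kW


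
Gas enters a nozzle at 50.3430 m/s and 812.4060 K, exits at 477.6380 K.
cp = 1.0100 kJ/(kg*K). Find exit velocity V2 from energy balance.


dT = 334.7680 K
2*cp*1000*dT = 676231.3600
V1^2 = 2534.4176
V2 = sqrt(678765.7776) = 823.8724 m/s

823.8724 m/s


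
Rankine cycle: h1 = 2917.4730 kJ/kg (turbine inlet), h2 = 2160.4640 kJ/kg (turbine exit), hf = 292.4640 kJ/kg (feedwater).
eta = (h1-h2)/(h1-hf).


W = 757.0090 kJ/kg
Q_in = 2625.0090 kJ/kg
eta = 0.2884 = 28.8383%

eta = 28.8383%


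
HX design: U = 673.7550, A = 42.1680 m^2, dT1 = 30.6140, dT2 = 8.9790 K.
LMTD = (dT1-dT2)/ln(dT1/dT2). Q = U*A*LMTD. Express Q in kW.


LMTD = 17.6386 K
Q = 673.7550 * 42.1680 * 17.6386 = 501129.4825 W = 501.1295 kW

501.1295 kW


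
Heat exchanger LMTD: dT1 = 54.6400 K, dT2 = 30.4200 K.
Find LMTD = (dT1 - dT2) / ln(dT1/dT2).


dT1/dT2 = 1.7962
ln(dT1/dT2) = 0.5857
LMTD = 24.2200 / 0.5857 = 41.3546 K

41.3546 K


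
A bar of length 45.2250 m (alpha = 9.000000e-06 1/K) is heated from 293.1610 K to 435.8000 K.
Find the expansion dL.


dT = 142.6390 K
dL = 9.000000e-06 * 45.2250 * 142.6390 = 0.058058 m
L_final = 45.283058 m

dL = 0.058058 m


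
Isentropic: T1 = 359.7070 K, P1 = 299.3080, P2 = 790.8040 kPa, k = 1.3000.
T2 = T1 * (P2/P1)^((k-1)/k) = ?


(k-1)/k = 0.2308
(P2/P1)^exp = 1.2513
T2 = 359.7070 * 1.2513 = 450.1136 K

450.1136 K


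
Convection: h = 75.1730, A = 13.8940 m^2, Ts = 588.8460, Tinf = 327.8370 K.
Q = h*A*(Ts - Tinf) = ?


dT = 261.0090 K
Q = 75.1730 * 13.8940 * 261.0090 = 272611.8059 W

272611.8059 W


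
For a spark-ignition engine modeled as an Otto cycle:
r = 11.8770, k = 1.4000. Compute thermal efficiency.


r^(k-1) = 2.6908
eta = 1 - 1/2.6908 = 0.6284 = 62.8364%

62.8364%


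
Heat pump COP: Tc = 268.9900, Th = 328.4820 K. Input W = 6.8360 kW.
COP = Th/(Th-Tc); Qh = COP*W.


COP = 328.4820 / 59.4920 = 5.5214
Qh = 5.5214 * 6.8360 = 37.7446 kW

COP = 5.5214, Qh = 37.7446 kW


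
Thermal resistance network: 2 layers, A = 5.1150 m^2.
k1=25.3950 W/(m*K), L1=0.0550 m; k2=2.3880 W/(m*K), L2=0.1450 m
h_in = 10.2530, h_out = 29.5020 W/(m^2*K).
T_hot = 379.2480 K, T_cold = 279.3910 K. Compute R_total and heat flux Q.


R_conv_in = 1/(10.2530*5.1150) = 0.0191
R_1 = 0.0550/(25.3950*5.1150) = 0.0004
R_2 = 0.1450/(2.3880*5.1150) = 0.0119
R_conv_out = 1/(29.5020*5.1150) = 0.0066
R_total = 0.0380 K/W
Q = 99.8570 / 0.0380 = 2628.5665 W

R_total = 0.0380 K/W, Q = 2628.5665 W


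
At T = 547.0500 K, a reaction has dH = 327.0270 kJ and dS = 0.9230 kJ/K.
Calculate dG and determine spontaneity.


T*dS = 547.0500 * 0.9230 = 504.9271 kJ
dG = 327.0270 - 504.9271 = -177.9001 kJ (spontaneous)

dG = -177.9001 kJ, spontaneous


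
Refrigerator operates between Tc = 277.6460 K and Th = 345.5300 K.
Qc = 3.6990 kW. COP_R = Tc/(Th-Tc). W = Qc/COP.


COP = 277.6460 / 67.8840 = 4.0900
W = 3.6990 / 4.0900 = 0.9044 kW

COP = 4.0900, W = 0.9044 kW


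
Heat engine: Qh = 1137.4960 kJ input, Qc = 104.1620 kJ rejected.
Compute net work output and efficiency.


W = 1137.4960 - 104.1620 = 1033.3340 kJ
eta = 1033.3340 / 1137.4960 = 0.9084 = 90.8429%

W = 1033.3340 kJ, eta = 90.8429%


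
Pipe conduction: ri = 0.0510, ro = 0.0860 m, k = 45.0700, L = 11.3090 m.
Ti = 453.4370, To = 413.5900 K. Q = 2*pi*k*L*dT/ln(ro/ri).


dT = 39.8470 K
ln(ro/ri) = 0.5225
Q = 2*pi*45.0700*11.3090*39.8470 / 0.5225 = 244220.9743 W

244220.9743 W


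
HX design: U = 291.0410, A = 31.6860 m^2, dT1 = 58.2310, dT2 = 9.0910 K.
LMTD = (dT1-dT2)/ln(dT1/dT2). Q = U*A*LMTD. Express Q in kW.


LMTD = 26.4601 K
Q = 291.0410 * 31.6860 * 26.4601 = 244013.4411 W = 244.0134 kW

244.0134 kW


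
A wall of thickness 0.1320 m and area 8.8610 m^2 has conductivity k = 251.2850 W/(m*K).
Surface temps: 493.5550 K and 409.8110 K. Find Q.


dT = 83.7440 K
Q = 251.2850 * 8.8610 * 83.7440 / 0.1320 = 1412632.1017 W

1412632.1017 W


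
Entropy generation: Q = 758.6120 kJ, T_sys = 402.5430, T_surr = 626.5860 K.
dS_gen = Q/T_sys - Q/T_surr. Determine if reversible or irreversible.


dS_sys = 758.6120/402.5430 = 1.8845 kJ/K
dS_surr = -758.6120/626.5860 = -1.2107 kJ/K
dS_gen = 1.8845 - 1.2107 = 0.6738 kJ/K (irreversible)

dS_gen = 0.6738 kJ/K, irreversible


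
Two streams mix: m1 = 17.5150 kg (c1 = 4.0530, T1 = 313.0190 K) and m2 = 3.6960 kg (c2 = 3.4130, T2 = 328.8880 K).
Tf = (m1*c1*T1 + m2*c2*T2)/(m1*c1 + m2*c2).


num = 26369.4257
den = 83.6027
Tf = 315.4134 K

315.4134 K


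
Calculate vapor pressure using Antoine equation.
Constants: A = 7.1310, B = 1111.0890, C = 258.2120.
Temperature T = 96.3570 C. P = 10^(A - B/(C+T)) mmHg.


C+T = 354.5690
B/(C+T) = 3.1336
log10(P) = 7.1310 - 3.1336 = 3.9974
P = 10^3.9974 = 9939.5640 mmHg

9939.5640 mmHg


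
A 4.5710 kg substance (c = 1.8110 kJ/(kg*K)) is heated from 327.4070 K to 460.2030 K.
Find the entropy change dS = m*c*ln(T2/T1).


T2/T1 = 1.4056
ln(T2/T1) = 0.3405
dS = 4.5710 * 1.8110 * 0.3405 = 2.8184 kJ/K

2.8184 kJ/K


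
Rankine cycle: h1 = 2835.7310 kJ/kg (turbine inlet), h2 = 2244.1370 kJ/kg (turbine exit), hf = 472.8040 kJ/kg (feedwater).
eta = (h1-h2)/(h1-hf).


W = 591.5940 kJ/kg
Q_in = 2362.9270 kJ/kg
eta = 0.2504 = 25.0365%

eta = 25.0365%


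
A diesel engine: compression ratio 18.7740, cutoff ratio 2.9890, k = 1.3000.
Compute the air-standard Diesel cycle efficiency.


r^(k-1) = 2.4103
rc^k = 4.1513
eta = 0.4944 = 49.4357%

49.4357%


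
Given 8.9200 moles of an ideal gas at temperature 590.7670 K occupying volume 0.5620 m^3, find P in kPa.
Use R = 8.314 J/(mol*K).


P = nRT/V = 8.9200 * 8.314 * 590.7670 / 0.5620
= 43811.8006 / 0.5620 = 77956.9406 Pa = 77.9569 kPa

77.9569 kPa


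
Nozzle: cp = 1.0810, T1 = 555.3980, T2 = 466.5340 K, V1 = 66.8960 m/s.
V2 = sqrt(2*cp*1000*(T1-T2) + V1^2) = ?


dT = 88.8640 K
2*cp*1000*dT = 192123.9680
V1^2 = 4475.0748
V2 = sqrt(196599.0428) = 443.3949 m/s

443.3949 m/s


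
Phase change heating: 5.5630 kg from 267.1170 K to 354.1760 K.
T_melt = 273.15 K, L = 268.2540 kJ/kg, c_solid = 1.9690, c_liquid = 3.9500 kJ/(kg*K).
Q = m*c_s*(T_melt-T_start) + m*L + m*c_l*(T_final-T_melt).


Q1 (sensible, solid) = 5.5630 * 1.9690 * 6.0330 = 66.0827 kJ
Q2 (latent) = 5.5630 * 268.2540 = 1492.2970 kJ
Q3 (sensible, liquid) = 5.5630 * 3.9500 * 81.0260 = 1780.4532 kJ
Q_total = 3338.8329 kJ

3338.8329 kJ


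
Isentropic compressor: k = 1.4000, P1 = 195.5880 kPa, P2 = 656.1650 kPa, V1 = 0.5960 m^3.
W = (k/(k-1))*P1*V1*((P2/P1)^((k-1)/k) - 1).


(k-1)/k = 0.2857
(P2/P1)^exp = 1.4132
W = 3.5000 * 195.5880 * 0.5960 * (1.4132 - 1) = 168.5683 kJ

168.5683 kJ


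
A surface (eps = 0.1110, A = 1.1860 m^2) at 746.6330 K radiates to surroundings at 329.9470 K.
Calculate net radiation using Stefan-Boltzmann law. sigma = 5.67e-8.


T^4 = 3.1076e+11
Tsurr^4 = 1.1852e+10
Q = 0.1110 * 5.67e-8 * 1.1860 * 2.9891e+11 = 2231.1697 W

2231.1697 W


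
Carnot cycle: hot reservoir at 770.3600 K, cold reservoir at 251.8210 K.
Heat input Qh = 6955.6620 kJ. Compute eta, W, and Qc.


eta = 1 - 251.8210/770.3600 = 0.6731
W = 0.6731 * 6955.6620 = 4681.9435 kJ
Qc = 6955.6620 - 4681.9435 = 2273.7185 kJ

eta = 67.3113%, W = 4681.9435 kJ, Qc = 2273.7185 kJ


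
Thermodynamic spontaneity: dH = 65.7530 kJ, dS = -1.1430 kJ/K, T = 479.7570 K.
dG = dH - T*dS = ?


T*dS = 479.7570 * -1.1430 = -548.3623 kJ
dG = 65.7530 + 548.3623 = 614.1153 kJ (non-spontaneous)

dG = 614.1153 kJ, non-spontaneous


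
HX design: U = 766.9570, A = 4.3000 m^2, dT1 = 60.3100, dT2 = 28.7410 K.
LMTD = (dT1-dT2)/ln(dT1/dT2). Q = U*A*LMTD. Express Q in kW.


LMTD = 42.5933 K
Q = 766.9570 * 4.3000 * 42.5933 = 140469.0218 W = 140.4690 kW

140.4690 kW


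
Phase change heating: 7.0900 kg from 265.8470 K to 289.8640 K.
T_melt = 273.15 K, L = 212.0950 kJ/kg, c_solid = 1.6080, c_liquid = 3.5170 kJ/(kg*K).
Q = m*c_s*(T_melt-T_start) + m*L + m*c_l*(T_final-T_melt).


Q1 (sensible, solid) = 7.0900 * 1.6080 * 7.3030 = 83.2595 kJ
Q2 (latent) = 7.0900 * 212.0950 = 1503.7535 kJ
Q3 (sensible, liquid) = 7.0900 * 3.5170 * 16.7140 = 416.7724 kJ
Q_total = 2003.7855 kJ

2003.7855 kJ


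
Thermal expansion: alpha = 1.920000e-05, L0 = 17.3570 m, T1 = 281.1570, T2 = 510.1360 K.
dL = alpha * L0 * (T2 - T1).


dT = 228.9790 K
dL = 1.920000e-05 * 17.3570 * 228.9790 = 0.076308 m
L_final = 17.433308 m

dL = 0.076308 m


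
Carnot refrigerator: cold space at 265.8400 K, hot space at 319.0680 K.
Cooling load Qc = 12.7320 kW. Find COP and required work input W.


COP = 265.8400 / 53.2280 = 4.9944
W = 12.7320 / 4.9944 = 2.5493 kW

COP = 4.9944, W = 2.5493 kW


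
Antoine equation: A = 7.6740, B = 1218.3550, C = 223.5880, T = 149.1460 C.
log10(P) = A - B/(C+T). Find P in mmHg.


C+T = 372.7340
B/(C+T) = 3.2687
log10(P) = 7.6740 - 3.2687 = 4.4053
P = 10^4.4053 = 25427.3838 mmHg

25427.3838 mmHg


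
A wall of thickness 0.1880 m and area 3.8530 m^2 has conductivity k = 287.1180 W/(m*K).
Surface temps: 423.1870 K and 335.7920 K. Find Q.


dT = 87.3950 K
Q = 287.1180 * 3.8530 * 87.3950 / 0.1880 = 514266.4193 W

514266.4193 W
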